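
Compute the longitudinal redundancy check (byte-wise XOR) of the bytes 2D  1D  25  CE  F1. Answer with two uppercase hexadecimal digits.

XOR the bytes together:
  start with 0x2D
  0x2D ⊕ 0x1D = 0x30
  0x30 ⊕ 0x25 = 0x15
  0x15 ⊕ 0xCE = 0xDB
  0xDB ⊕ 0xF1 = 0x2A

2A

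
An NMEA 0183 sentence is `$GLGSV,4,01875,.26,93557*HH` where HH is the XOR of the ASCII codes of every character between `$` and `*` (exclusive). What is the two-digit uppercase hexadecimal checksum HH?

XOR the ASCII codes of the payload characters:
  'G' = 0x47 → acc = 0x47
  'L' = 0x4C → acc = 0x0B
  'G' = 0x47 → acc = 0x4C
  'S' = 0x53 → acc = 0x1F
  'V' = 0x56 → acc = 0x49
  ',' = 0x2C → acc = 0x65
  '4' = 0x34 → acc = 0x51
  ',' = 0x2C → acc = 0x7D
  '0' = 0x30 → acc = 0x4D
  '1' = 0x31 → acc = 0x7C
  '8' = 0x38 → acc = 0x44
  '7' = 0x37 → acc = 0x73
  '5' = 0x35 → acc = 0x46
  ',' = 0x2C → acc = 0x6A
  '.' = 0x2E → acc = 0x44
  '2' = 0x32 → acc = 0x76
  '6' = 0x36 → acc = 0x40
  ',' = 0x2C → acc = 0x6C
  '9' = 0x39 → acc = 0x55
  '3' = 0x33 → acc = 0x66
  '5' = 0x35 → acc = 0x53
  '5' = 0x35 → acc = 0x66
  '7' = 0x37 → acc = 0x51
Checksum = 0x51.

51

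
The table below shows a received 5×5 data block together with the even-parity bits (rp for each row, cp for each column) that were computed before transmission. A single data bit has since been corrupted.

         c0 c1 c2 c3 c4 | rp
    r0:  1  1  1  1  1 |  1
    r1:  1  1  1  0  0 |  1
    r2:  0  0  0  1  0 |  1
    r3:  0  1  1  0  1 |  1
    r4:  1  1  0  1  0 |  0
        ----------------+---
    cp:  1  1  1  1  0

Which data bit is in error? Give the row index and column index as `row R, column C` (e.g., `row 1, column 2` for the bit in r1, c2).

row 4, column 1

Recompute each row's even parity and compare to rp:
  r0: data parity 1, sent rp 1 → ok
  r1: data parity 1, sent rp 1 → ok
  r2: data parity 1, sent rp 1 → ok
  r3: data parity 1, sent rp 1 → ok
  r4: data parity 1, sent rp 0 → mismatch
Recompute each column's even parity and compare to cp:
  c0: data parity 1, sent cp 1 → ok
  c1: data parity 0, sent cp 1 → mismatch
  c2: data parity 1, sent cp 1 → ok
  c3: data parity 1, sent cp 1 → ok
  c4: data parity 0, sent cp 0 → ok
Exactly one row (r4) and one column (c1) fail → the flipped bit is at their intersection.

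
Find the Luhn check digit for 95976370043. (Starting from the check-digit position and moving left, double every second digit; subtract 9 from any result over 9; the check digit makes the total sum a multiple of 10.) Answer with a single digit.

9

Partial digits right→left: 3 4 0 0 7 3 6 7 9 5 9
Double every second digit counting from the check-digit position (so the 1st, 3rd, 5th, ... of the partial from the right).
  doubled (with −9 where >9): 6 0 5 3 9 9 → sum 32
  kept as-is: 4 0 3 7 5 → sum 19
Total = 32 + 19 = 51.
Check digit = (10 − (51 mod 10)) mod 10 = 9.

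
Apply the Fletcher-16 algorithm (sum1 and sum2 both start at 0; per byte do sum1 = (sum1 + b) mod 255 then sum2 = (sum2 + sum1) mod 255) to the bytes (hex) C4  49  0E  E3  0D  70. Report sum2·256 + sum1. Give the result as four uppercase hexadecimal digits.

Running sums (mod 255):
  after byte 0 (C4): sum1=196, sum2=196
  after byte 1 (49): sum1=14, sum2=210
  after byte 2 (0E): sum1=28, sum2=238
  after byte 3 (E3): sum1=0, sum2=238
  after byte 4 (0D): sum1=13, sum2=251
  after byte 5 (70): sum1=125, sum2=121
Checksum = sum2·256 + sum1 = 121·256 + 125 = 31101 = 0x797D.

797D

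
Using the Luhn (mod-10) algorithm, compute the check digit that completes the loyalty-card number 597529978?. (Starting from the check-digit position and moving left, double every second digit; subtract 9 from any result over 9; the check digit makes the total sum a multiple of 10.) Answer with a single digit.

4

Partial digits right→left: 8 7 9 9 2 5 7 9 5
Double every second digit counting from the check-digit position (so the 1st, 3rd, 5th, ... of the partial from the right).
  doubled (with −9 where >9): 7 9 4 5 1 → sum 26
  kept as-is: 7 9 5 9 → sum 30
Total = 26 + 30 = 56.
Check digit = (10 − (56 mod 10)) mod 10 = 4.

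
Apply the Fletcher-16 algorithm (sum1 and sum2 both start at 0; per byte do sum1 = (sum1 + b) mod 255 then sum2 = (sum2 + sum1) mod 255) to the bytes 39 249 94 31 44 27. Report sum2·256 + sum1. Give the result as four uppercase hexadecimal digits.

Running sums (mod 255):
  after byte 0 (39): sum1=39, sum2=39
  after byte 1 (249): sum1=33, sum2=72
  after byte 2 (94): sum1=127, sum2=199
  after byte 3 (31): sum1=158, sum2=102
  after byte 4 (44): sum1=202, sum2=49
  after byte 5 (27): sum1=229, sum2=23
Checksum = sum2·256 + sum1 = 23·256 + 229 = 6117 = 0x17E5.

17E5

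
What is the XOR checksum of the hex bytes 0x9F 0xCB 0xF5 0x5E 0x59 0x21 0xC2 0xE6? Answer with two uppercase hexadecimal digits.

A3

XOR the bytes together:
  start with 0x9F
  0x9F ⊕ 0xCB = 0x54
  0x54 ⊕ 0xF5 = 0xA1
  0xA1 ⊕ 0x5E = 0xFF
  0xFF ⊕ 0x59 = 0xA6
  0xA6 ⊕ 0x21 = 0x87
  0x87 ⊕ 0xC2 = 0x45
  0x45 ⊕ 0xE6 = 0xA3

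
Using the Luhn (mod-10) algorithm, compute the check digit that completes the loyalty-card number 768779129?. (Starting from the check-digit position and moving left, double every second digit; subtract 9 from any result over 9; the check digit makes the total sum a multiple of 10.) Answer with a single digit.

Partial digits right→left: 9 2 1 9 7 7 8 6 7
Double every second digit counting from the check-digit position (so the 1st, 3rd, 5th, ... of the partial from the right).
  doubled (with −9 where >9): 9 2 5 7 5 → sum 28
  kept as-is: 2 9 7 6 → sum 24
Total = 28 + 24 = 52.
Check digit = (10 − (52 mod 10)) mod 10 = 8.

8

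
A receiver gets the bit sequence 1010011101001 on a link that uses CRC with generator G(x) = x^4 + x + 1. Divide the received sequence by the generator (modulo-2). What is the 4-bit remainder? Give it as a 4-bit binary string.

Modulo-2 division of 1010011101001 by 10011:
  pos 0: 10100 XOR 10011 = 00111
  pos 2: 11111 XOR 10011 = 01100
  pos 3: 11001 XOR 10011 = 01010
  pos 4: 10100 XOR 10011 = 00111
  pos 6: 11110 XOR 10011 = 01101
  pos 7: 11010 XOR 10011 = 01001
  pos 8: 10011 XOR 10011 = 00000
Remainder = 0000 (zero — the frame passes the CRC check).

0000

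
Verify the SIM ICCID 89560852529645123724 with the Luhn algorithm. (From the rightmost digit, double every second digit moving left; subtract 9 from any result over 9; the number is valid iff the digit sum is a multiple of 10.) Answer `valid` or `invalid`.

From the right, keep odd positions and double even positions (subtract 9 from any doubled value over 9):
  doubled (positions 2,4,...): 4 6 2 8 9 1 1 0 1 7 → sum 39
  kept (positions 1,3,...): 4 7 2 5 6 2 2 8 6 9 → sum 51
Total = 90.
90 mod 10 = 0, so the number is valid.

valid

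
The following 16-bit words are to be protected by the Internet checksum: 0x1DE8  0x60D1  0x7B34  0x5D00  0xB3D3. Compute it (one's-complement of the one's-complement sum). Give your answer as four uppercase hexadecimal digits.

F53D

One's-complement addition (fold any carry out of bit 15 back into bit 0):
  0x1DE8 + 0x60D1 = 0x07EB9
  0x7EB9 + 0x7B34 = 0x0F9ED
  0xF9ED + 0x5D00 = 0x156ED → wrap carry → 0x56EE
  0x56EE + 0xB3D3 = 0x10AC1 → wrap carry → 0x0AC2
One's-complement sum = 0x0AC2.
Checksum = ~0x0AC2 & 0xFFFF = 0xF53D.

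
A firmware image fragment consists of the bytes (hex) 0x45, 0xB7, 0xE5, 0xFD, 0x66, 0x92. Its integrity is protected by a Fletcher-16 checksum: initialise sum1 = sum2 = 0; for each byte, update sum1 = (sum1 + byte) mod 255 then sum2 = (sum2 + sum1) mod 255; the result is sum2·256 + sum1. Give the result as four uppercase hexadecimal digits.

Running sums (mod 255):
  after byte 0 (0x45): sum1=69, sum2=69
  after byte 1 (0xB7): sum1=252, sum2=66
  after byte 2 (0xE5): sum1=226, sum2=37
  after byte 3 (0xFD): sum1=224, sum2=6
  after byte 4 (0x66): sum1=71, sum2=77
  after byte 5 (0x92): sum1=217, sum2=39
Checksum = sum2·256 + sum1 = 39·256 + 217 = 10201 = 0x27D9.

27D9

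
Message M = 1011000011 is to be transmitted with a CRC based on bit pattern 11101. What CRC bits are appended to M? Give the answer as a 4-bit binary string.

Append 4 zeros: 10110000110000. Divide by 11101 (XOR where the leading bit is 1):
  pos 0: 10110 XOR 11101 = 01011
  pos 1: 10110 XOR 11101 = 01011
  pos 2: 10110 XOR 11101 = 01011
  pos 3: 10110 XOR 11101 = 01011
  pos 4: 10111 XOR 11101 = 01010
  pos 5: 10101 XOR 11101 = 01000
  pos 6: 10000 XOR 11101 = 01101
  pos 7: 11010 XOR 11101 = 00111
  pos 9: 11100 XOR 11101 = 00001
Remainder (last 4 bits) = 0001. This is the CRC / FCS.

0001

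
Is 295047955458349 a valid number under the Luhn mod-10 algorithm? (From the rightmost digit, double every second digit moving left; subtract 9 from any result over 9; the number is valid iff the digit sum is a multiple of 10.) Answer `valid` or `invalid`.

valid

From the right, keep odd positions and double even positions (subtract 9 from any doubled value over 9):
  doubled (positions 2,4,...): 8 7 8 1 5 0 9 → sum 38
  kept (positions 1,3,...): 9 3 5 5 9 4 5 2 → sum 42
Total = 80.
80 mod 10 = 0, so the number is valid.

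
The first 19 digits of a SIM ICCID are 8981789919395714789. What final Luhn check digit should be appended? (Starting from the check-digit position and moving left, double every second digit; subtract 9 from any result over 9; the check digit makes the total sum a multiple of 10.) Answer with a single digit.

3

Partial digits right→left: 9 8 7 4 1 7 5 9 3 9 1 9 9 8 7 1 8 9 8
Double every second digit counting from the check-digit position (so the 1st, 3rd, 5th, ... of the partial from the right).
  doubled (with −9 where >9): 9 5 2 1 6 2 9 5 7 7 → sum 53
  kept as-is: 8 4 7 9 9 9 8 1 9 → sum 64
Total = 53 + 64 = 117.
Check digit = (10 − (117 mod 10)) mod 10 = 3.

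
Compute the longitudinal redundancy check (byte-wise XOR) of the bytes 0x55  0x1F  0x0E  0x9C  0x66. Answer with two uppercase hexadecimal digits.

BE

XOR the bytes together:
  start with 0x55
  0x55 ⊕ 0x1F = 0x4A
  0x4A ⊕ 0x0E = 0x44
  0x44 ⊕ 0x9C = 0xD8
  0xD8 ⊕ 0x66 = 0xBE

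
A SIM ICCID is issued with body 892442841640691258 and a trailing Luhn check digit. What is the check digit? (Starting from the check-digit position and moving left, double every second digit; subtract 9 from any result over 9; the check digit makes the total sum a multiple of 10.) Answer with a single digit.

9

Partial digits right→left: 8 5 2 1 9 6 0 4 6 1 4 8 2 4 4 2 9 8
Double every second digit counting from the check-digit position (so the 1st, 3rd, 5th, ... of the partial from the right).
  doubled (with −9 where >9): 7 4 9 0 3 8 4 8 9 → sum 52
  kept as-is: 5 1 6 4 1 8 4 2 8 → sum 39
Total = 52 + 39 = 91.
Check digit = (10 − (91 mod 10)) mod 10 = 9.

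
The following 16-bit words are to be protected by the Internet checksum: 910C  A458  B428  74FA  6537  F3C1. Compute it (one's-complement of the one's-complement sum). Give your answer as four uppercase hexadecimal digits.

487E

One's-complement addition (fold any carry out of bit 15 back into bit 0):
  0x910C + 0xA458 = 0x13564 → wrap carry → 0x3565
  0x3565 + 0xB428 = 0x0E98D
  0xE98D + 0x74FA = 0x15E87 → wrap carry → 0x5E88
  0x5E88 + 0x6537 = 0x0C3BF
  0xC3BF + 0xF3C1 = 0x1B780 → wrap carry → 0xB781
One's-complement sum = 0xB781.
Checksum = ~0xB781 & 0xFFFF = 0x487E.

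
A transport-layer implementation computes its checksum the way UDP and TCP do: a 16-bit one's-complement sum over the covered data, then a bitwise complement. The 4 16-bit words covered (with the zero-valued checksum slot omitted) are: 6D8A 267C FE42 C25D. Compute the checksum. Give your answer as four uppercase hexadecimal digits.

One's-complement addition (fold any carry out of bit 15 back into bit 0):
  0x6D8A + 0x267C = 0x09406
  0x9406 + 0xFE42 = 0x19248 → wrap carry → 0x9249
  0x9249 + 0xC25D = 0x154A6 → wrap carry → 0x54A7
One's-complement sum = 0x54A7.
Checksum = ~0x54A7 & 0xFFFF = 0xAB58.

AB58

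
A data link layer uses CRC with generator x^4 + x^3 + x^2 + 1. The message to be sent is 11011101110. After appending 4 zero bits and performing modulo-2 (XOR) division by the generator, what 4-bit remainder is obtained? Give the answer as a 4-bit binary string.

Append 4 zeros: 110111011100000. Divide by 11101 (XOR where the leading bit is 1):
  pos 0: 11011 XOR 11101 = 00110
  pos 2: 11010 XOR 11101 = 00111
  pos 4: 11111 XOR 11101 = 00010
  pos 7: 10100 XOR 11101 = 01001
  pos 8: 10010 XOR 11101 = 01111
  pos 9: 11110 XOR 11101 = 00011
Remainder (last 4 bits) = 0110. This is the CRC / FCS.

0110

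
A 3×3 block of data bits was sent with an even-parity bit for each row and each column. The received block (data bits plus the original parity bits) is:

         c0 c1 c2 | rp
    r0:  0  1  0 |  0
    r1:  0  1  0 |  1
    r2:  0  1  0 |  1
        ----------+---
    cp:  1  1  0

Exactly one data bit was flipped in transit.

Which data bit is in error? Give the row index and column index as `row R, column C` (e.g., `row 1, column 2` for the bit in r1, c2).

Recompute each row's even parity and compare to rp:
  r0: data parity 1, sent rp 0 → mismatch
  r1: data parity 1, sent rp 1 → ok
  r2: data parity 1, sent rp 1 → ok
Recompute each column's even parity and compare to cp:
  c0: data parity 0, sent cp 1 → mismatch
  c1: data parity 1, sent cp 1 → ok
  c2: data parity 0, sent cp 0 → ok
Exactly one row (r0) and one column (c0) fail → the flipped bit is at their intersection.

row 0, column 0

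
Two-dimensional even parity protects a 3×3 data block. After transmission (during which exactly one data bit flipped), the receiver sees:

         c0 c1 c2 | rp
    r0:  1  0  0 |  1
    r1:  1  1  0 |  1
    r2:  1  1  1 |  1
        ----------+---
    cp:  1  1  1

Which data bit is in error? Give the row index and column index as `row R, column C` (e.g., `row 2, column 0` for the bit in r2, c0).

Recompute each row's even parity and compare to rp:
  r0: data parity 1, sent rp 1 → ok
  r1: data parity 0, sent rp 1 → mismatch
  r2: data parity 1, sent rp 1 → ok
Recompute each column's even parity and compare to cp:
  c0: data parity 1, sent cp 1 → ok
  c1: data parity 0, sent cp 1 → mismatch
  c2: data parity 1, sent cp 1 → ok
Exactly one row (r1) and one column (c1) fail → the flipped bit is at their intersection.

row 1, column 1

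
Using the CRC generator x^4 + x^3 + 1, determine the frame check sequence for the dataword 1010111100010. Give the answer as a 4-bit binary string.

0100

Append 4 zeros: 10101111000100000. Divide by 11001 (XOR where the leading bit is 1):
  pos 0: 10101 XOR 11001 = 01100
  pos 1: 11001 XOR 11001 = 00000
  pos 6: 11000 XOR 11001 = 00001
  pos 10: 11000 XOR 11001 = 00001
Remainder (last 4 bits) = 0100. This is the CRC / FCS.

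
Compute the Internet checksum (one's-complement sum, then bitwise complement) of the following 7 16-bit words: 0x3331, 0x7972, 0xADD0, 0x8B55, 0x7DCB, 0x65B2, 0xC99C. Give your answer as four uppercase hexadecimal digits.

One's-complement addition (fold any carry out of bit 15 back into bit 0):
  0x3331 + 0x7972 = 0x0ACA3
  0xACA3 + 0xADD0 = 0x15A73 → wrap carry → 0x5A74
  0x5A74 + 0x8B55 = 0x0E5C9
  0xE5C9 + 0x7DCB = 0x16394 → wrap carry → 0x6395
  0x6395 + 0x65B2 = 0x0C947
  0xC947 + 0xC99C = 0x192E3 → wrap carry → 0x92E4
One's-complement sum = 0x92E4.
Checksum = ~0x92E4 & 0xFFFF = 0x6D1B.

6D1B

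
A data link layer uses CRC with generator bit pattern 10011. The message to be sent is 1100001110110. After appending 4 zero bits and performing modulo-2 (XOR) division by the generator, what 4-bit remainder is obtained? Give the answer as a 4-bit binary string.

Append 4 zeros: 11000011101100000. Divide by 10011 (XOR where the leading bit is 1):
  pos 0: 11000 XOR 10011 = 01011
  pos 1: 10110 XOR 10011 = 00101
  pos 3: 10111 XOR 10011 = 00100
  pos 5: 10010 XOR 10011 = 00001
  pos 9: 11100 XOR 10011 = 01111
  pos 10: 11110 XOR 10011 = 01101
  pos 11: 11010 XOR 10011 = 01001
  pos 12: 10010 XOR 10011 = 00001
Remainder (last 4 bits) = 0001. This is the CRC / FCS.

0001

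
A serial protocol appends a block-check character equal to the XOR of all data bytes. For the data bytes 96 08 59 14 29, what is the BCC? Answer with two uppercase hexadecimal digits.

FA

XOR the bytes together:
  start with 0x96
  0x96 ⊕ 0x08 = 0x9E
  0x9E ⊕ 0x59 = 0xC7
  0xC7 ⊕ 0x14 = 0xD3
  0xD3 ⊕ 0x29 = 0xFA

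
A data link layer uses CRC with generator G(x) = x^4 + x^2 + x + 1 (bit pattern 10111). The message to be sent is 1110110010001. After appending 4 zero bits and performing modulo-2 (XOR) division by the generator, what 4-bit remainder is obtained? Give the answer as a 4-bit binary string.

1011

Append 4 zeros: 11101100100010000. Divide by 10111 (XOR where the leading bit is 1):
  pos 0: 11101 XOR 10111 = 01010
  pos 1: 10101 XOR 10111 = 00010
  pos 4: 10001 XOR 10111 = 00110
  pos 6: 11000 XOR 10111 = 01111
  pos 7: 11110 XOR 10111 = 01001
  pos 8: 10011 XOR 10111 = 00100
  pos 10: 10000 XOR 10111 = 00111
  pos 12: 11100 XOR 10111 = 01011
Remainder (last 4 bits) = 1011. This is the CRC / FCS.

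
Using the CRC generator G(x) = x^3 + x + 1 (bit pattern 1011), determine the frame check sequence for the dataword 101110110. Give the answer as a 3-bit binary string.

Append 3 zeros: 101110110000. Divide by 1011 (XOR where the leading bit is 1):
  pos 0: 1011 XOR 1011 = 0000
  pos 4: 1011 XOR 1011 = 0000
Remainder (last 3 bits) = 000. This is the CRC / FCS.

000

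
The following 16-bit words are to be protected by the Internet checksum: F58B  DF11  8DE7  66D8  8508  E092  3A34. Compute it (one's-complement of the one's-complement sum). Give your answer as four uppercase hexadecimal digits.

One's-complement addition (fold any carry out of bit 15 back into bit 0):
  0xF58B + 0xDF11 = 0x1D49C → wrap carry → 0xD49D
  0xD49D + 0x8DE7 = 0x16284 → wrap carry → 0x6285
  0x6285 + 0x66D8 = 0x0C95D
  0xC95D + 0x8508 = 0x14E65 → wrap carry → 0x4E66
  0x4E66 + 0xE092 = 0x12EF8 → wrap carry → 0x2EF9
  0x2EF9 + 0x3A34 = 0x0692D
One's-complement sum = 0x692D.
Checksum = ~0x692D & 0xFFFF = 0x96D2.

96D2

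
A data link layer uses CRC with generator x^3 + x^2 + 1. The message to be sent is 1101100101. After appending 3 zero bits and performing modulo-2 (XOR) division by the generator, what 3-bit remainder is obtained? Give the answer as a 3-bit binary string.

Append 3 zeros: 1101100101000. Divide by 1101 (XOR where the leading bit is 1):
  pos 0: 1101 XOR 1101 = 0000
  pos 4: 1001 XOR 1101 = 0100
  pos 5: 1000 XOR 1101 = 0101
  pos 6: 1011 XOR 1101 = 0110
  pos 7: 1100 XOR 1101 = 0001
Remainder (last 3 bits) = 100. This is the CRC / FCS.

100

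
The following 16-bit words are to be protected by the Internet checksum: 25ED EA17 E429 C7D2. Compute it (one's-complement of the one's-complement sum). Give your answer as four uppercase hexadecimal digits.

One's-complement addition (fold any carry out of bit 15 back into bit 0):
  0x25ED + 0xEA17 = 0x11004 → wrap carry → 0x1005
  0x1005 + 0xE429 = 0x0F42E
  0xF42E + 0xC7D2 = 0x1BC00 → wrap carry → 0xBC01
One's-complement sum = 0xBC01.
Checksum = ~0xBC01 & 0xFFFF = 0x43FE.

43FE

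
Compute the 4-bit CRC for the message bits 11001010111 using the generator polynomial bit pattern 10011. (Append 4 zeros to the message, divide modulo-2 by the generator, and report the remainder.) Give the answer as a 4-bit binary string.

1111

Append 4 zeros: 110010101110000. Divide by 10011 (XOR where the leading bit is 1):
  pos 0: 11001 XOR 10011 = 01010
  pos 1: 10100 XOR 10011 = 00111
  pos 3: 11110 XOR 10011 = 01101
  pos 4: 11011 XOR 10011 = 01000
  pos 5: 10001 XOR 10011 = 00010
  pos 8: 10100 XOR 10011 = 00111
  pos 10: 11100 XOR 10011 = 01111
Remainder (last 4 bits) = 1111. This is the CRC / FCS.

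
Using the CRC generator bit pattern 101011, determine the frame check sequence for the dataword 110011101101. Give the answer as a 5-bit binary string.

00101

Append 5 zeros: 11001110110100000. Divide by 101011 (XOR where the leading bit is 1):
  pos 0: 110011 XOR 101011 = 011000
  pos 1: 110001 XOR 101011 = 011010
  pos 2: 110100 XOR 101011 = 011111
  pos 3: 111111 XOR 101011 = 010100
  pos 4: 101001 XOR 101011 = 000010
  pos 8: 100100 XOR 101011 = 001111
  pos 10: 111100 XOR 101011 = 010111
  pos 11: 101110 XOR 101011 = 000101
Remainder (last 5 bits) = 00101. This is the CRC / FCS.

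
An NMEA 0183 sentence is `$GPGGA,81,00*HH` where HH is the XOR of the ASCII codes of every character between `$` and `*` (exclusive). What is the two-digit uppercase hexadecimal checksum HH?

XOR the ASCII codes of the payload characters:
  'G' = 0x47 → acc = 0x47
  'P' = 0x50 → acc = 0x17
  'G' = 0x47 → acc = 0x50
  'G' = 0x47 → acc = 0x17
  'A' = 0x41 → acc = 0x56
  ',' = 0x2C → acc = 0x7A
  '8' = 0x38 → acc = 0x42
  '1' = 0x31 → acc = 0x73
  ',' = 0x2C → acc = 0x5F
  '0' = 0x30 → acc = 0x6F
  '0' = 0x30 → acc = 0x5F
Checksum = 0x5F.

5F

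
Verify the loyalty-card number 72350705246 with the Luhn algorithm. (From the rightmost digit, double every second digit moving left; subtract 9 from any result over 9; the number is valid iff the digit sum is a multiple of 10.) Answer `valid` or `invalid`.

From the right, keep odd positions and double even positions (subtract 9 from any doubled value over 9):
  doubled (positions 2,4,...): 8 1 5 1 4 → sum 19
  kept (positions 1,3,...): 6 2 0 0 3 7 → sum 18
Total = 37.
37 mod 10 = 7, so the number is invalid.

invalid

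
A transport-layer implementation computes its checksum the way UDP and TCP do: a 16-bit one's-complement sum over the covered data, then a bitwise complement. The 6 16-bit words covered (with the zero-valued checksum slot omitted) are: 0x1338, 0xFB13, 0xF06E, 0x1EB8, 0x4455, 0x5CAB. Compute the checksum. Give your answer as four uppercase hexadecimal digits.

One's-complement addition (fold any carry out of bit 15 back into bit 0):
  0x1338 + 0xFB13 = 0x10E4B → wrap carry → 0x0E4C
  0x0E4C + 0xF06E = 0x0FEBA
  0xFEBA + 0x1EB8 = 0x11D72 → wrap carry → 0x1D73
  0x1D73 + 0x4455 = 0x061C8
  0x61C8 + 0x5CAB = 0x0BE73
One's-complement sum = 0xBE73.
Checksum = ~0xBE73 & 0xFFFF = 0x418C.

418C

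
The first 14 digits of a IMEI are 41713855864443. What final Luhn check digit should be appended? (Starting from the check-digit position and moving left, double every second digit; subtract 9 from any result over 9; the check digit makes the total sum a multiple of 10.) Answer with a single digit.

Partial digits right→left: 3 4 4 4 6 8 5 5 8 3 1 7 1 4
Double every second digit counting from the check-digit position (so the 1st, 3rd, 5th, ... of the partial from the right).
  doubled (with −9 where >9): 6 8 3 1 7 2 2 → sum 29
  kept as-is: 4 4 8 5 3 7 4 → sum 35
Total = 29 + 35 = 64.
Check digit = (10 − (64 mod 10)) mod 10 = 6.

6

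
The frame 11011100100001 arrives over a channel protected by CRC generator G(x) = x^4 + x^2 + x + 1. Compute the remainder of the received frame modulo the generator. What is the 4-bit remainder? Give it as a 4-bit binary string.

Modulo-2 division of 11011100100001 by 10111:
  pos 0: 11011 XOR 10111 = 01100
  pos 1: 11001 XOR 10111 = 01110
  pos 2: 11100 XOR 10111 = 01011
  pos 3: 10110 XOR 10111 = 00001
  pos 7: 11000 XOR 10111 = 01111
  pos 8: 11110 XOR 10111 = 01001
  pos 9: 10011 XOR 10111 = 00100
Remainder = 0100 (nonzero — an error is detected).

0100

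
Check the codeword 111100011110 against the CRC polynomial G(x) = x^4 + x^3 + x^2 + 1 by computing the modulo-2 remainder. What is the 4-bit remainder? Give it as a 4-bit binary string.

Modulo-2 division of 111100011110 by 11101:
  pos 0: 11110 XOR 11101 = 00011
  pos 3: 11001 XOR 11101 = 00100
  pos 5: 10011 XOR 11101 = 01110
  pos 6: 11101 XOR 11101 = 00000
Remainder = 0000 (zero — the frame passes the CRC check).

0000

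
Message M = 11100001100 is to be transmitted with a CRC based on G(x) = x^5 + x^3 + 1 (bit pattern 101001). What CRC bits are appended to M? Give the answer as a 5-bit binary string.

00111

Append 5 zeros: 1110000110000000. Divide by 101001 (XOR where the leading bit is 1):
  pos 0: 111000 XOR 101001 = 010001
  pos 1: 100010 XOR 101001 = 001011
  pos 3: 101111 XOR 101001 = 000110
  pos 6: 110000 XOR 101001 = 011001
  pos 7: 110010 XOR 101001 = 011011
  pos 8: 110110 XOR 101001 = 011111
  pos 9: 111110 XOR 101001 = 010111
  pos 10: 101110 XOR 101001 = 000111
Remainder (last 5 bits) = 00111. This is the CRC / FCS.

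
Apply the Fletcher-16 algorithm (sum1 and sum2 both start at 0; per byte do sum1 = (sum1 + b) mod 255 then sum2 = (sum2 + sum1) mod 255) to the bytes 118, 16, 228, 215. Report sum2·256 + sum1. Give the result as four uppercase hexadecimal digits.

AB43

Running sums (mod 255):
  after byte 0 (118): sum1=118, sum2=118
  after byte 1 (16): sum1=134, sum2=252
  after byte 2 (228): sum1=107, sum2=104
  after byte 3 (215): sum1=67, sum2=171
Checksum = sum2·256 + sum1 = 171·256 + 67 = 43843 = 0xAB43.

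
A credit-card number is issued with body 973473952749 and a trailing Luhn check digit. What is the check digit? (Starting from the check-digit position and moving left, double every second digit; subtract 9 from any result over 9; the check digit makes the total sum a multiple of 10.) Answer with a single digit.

2

Partial digits right→left: 9 4 7 2 5 9 3 7 4 3 7 9
Double every second digit counting from the check-digit position (so the 1st, 3rd, 5th, ... of the partial from the right).
  doubled (with −9 where >9): 9 5 1 6 8 5 → sum 34
  kept as-is: 4 2 9 7 3 9 → sum 34
Total = 34 + 34 = 68.
Check digit = (10 − (68 mod 10)) mod 10 = 2.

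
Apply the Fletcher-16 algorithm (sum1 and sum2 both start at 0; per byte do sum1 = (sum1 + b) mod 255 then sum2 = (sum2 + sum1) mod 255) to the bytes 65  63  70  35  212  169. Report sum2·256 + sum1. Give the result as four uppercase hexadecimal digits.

9968

Running sums (mod 255):
  after byte 0 (65): sum1=65, sum2=65
  after byte 1 (63): sum1=128, sum2=193
  after byte 2 (70): sum1=198, sum2=136
  after byte 3 (35): sum1=233, sum2=114
  after byte 4 (212): sum1=190, sum2=49
  after byte 5 (169): sum1=104, sum2=153
Checksum = sum2·256 + sum1 = 153·256 + 104 = 39272 = 0x9968.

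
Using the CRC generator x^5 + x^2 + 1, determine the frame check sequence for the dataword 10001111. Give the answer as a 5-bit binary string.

11000

Append 5 zeros: 1000111100000. Divide by 100101 (XOR where the leading bit is 1):
  pos 0: 100011 XOR 100101 = 000110
  pos 3: 110110 XOR 100101 = 010011
  pos 4: 100110 XOR 100101 = 000011
Remainder (last 5 bits) = 11000. This is the CRC / FCS.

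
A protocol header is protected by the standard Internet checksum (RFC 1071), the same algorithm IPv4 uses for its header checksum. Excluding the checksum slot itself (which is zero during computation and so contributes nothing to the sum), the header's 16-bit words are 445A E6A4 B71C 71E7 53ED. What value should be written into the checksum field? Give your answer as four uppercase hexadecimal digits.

580F

One's-complement addition (fold any carry out of bit 15 back into bit 0):
  0x445A + 0xE6A4 = 0x12AFE → wrap carry → 0x2AFF
  0x2AFF + 0xB71C = 0x0E21B
  0xE21B + 0x71E7 = 0x15402 → wrap carry → 0x5403
  0x5403 + 0x53ED = 0x0A7F0
One's-complement sum = 0xA7F0.
Checksum = ~0xA7F0 & 0xFFFF = 0x580F.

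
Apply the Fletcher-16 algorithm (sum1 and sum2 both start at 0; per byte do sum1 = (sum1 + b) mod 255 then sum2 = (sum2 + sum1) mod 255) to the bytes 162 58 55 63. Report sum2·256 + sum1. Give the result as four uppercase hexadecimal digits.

Running sums (mod 255):
  after byte 0 (162): sum1=162, sum2=162
  after byte 1 (58): sum1=220, sum2=127
  after byte 2 (55): sum1=20, sum2=147
  after byte 3 (63): sum1=83, sum2=230
Checksum = sum2·256 + sum1 = 230·256 + 83 = 58963 = 0xE653.

E653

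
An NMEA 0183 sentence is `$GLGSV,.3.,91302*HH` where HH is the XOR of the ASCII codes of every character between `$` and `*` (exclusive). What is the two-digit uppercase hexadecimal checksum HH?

43

XOR the ASCII codes of the payload characters:
  'G' = 0x47 → acc = 0x47
  'L' = 0x4C → acc = 0x0B
  'G' = 0x47 → acc = 0x4C
  'S' = 0x53 → acc = 0x1F
  'V' = 0x56 → acc = 0x49
  ',' = 0x2C → acc = 0x65
  '.' = 0x2E → acc = 0x4B
  '3' = 0x33 → acc = 0x78
  '.' = 0x2E → acc = 0x56
  ',' = 0x2C → acc = 0x7A
  '9' = 0x39 → acc = 0x43
  '1' = 0x31 → acc = 0x72
  '3' = 0x33 → acc = 0x41
  '0' = 0x30 → acc = 0x71
  '2' = 0x32 → acc = 0x43
Checksum = 0x43.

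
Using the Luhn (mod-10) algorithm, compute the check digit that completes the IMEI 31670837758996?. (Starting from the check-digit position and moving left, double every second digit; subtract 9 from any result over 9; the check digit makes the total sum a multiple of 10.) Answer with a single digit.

Partial digits right→left: 6 9 9 8 5 7 7 3 8 0 7 6 1 3
Double every second digit counting from the check-digit position (so the 1st, 3rd, 5th, ... of the partial from the right).
  doubled (with −9 where >9): 3 9 1 5 7 5 2 → sum 32
  kept as-is: 9 8 7 3 0 6 3 → sum 36
Total = 32 + 36 = 68.
Check digit = (10 − (68 mod 10)) mod 10 = 2.

2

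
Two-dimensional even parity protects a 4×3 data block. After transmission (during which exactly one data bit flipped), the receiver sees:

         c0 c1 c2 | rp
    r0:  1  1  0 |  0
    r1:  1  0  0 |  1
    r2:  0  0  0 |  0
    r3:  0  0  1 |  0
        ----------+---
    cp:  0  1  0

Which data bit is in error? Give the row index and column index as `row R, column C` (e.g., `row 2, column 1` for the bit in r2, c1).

row 3, column 2

Recompute each row's even parity and compare to rp:
  r0: data parity 0, sent rp 0 → ok
  r1: data parity 1, sent rp 1 → ok
  r2: data parity 0, sent rp 0 → ok
  r3: data parity 1, sent rp 0 → mismatch
Recompute each column's even parity and compare to cp:
  c0: data parity 0, sent cp 0 → ok
  c1: data parity 1, sent cp 1 → ok
  c2: data parity 1, sent cp 0 → mismatch
Exactly one row (r3) and one column (c2) fail → the flipped bit is at their intersection.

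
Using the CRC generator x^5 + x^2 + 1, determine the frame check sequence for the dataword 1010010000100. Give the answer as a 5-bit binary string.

Append 5 zeros: 101001000010000000. Divide by 100101 (XOR where the leading bit is 1):
  pos 0: 101001 XOR 100101 = 001100
  pos 2: 110000 XOR 100101 = 010101
  pos 3: 101010 XOR 100101 = 001111
  pos 5: 111101 XOR 100101 = 011000
  pos 6: 110000 XOR 100101 = 010101
  pos 7: 101010 XOR 100101 = 001111
  pos 9: 111100 XOR 100101 = 011001
  pos 10: 110010 XOR 100101 = 010111
  pos 11: 101110 XOR 100101 = 001011
Remainder (last 5 bits) = 10110. This is the CRC / FCS.

10110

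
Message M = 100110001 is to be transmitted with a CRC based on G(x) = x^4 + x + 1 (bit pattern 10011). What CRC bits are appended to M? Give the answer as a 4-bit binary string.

0011

Append 4 zeros: 1001100010000. Divide by 10011 (XOR where the leading bit is 1):
  pos 0: 10011 XOR 10011 = 00000
  pos 8: 10000 XOR 10011 = 00011
Remainder (last 4 bits) = 0011. This is the CRC / FCS.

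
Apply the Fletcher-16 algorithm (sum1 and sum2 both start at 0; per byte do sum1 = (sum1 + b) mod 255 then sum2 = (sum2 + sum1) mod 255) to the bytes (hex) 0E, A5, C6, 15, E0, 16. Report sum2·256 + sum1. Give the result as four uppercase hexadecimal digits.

C286

Running sums (mod 255):
  after byte 0 (0E): sum1=14, sum2=14
  after byte 1 (A5): sum1=179, sum2=193
  after byte 2 (C6): sum1=122, sum2=60
  after byte 3 (15): sum1=143, sum2=203
  after byte 4 (E0): sum1=112, sum2=60
  after byte 5 (16): sum1=134, sum2=194
Checksum = sum2·256 + sum1 = 194·256 + 134 = 49798 = 0xC286.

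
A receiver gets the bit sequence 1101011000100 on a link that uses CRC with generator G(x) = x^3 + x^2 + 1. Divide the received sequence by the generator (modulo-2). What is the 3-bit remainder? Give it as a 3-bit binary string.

Modulo-2 division of 1101011000100 by 1101:
  pos 0: 1101 XOR 1101 = 0000
  pos 5: 1100 XOR 1101 = 0001
  pos 8: 1010 XOR 1101 = 0111
  pos 9: 1110 XOR 1101 = 0011
Remainder = 011 (nonzero — an error is detected).

011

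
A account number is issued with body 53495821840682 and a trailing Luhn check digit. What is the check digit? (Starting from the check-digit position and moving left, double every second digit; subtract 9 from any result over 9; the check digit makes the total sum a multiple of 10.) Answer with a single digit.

Partial digits right→left: 2 8 6 0 4 8 1 2 8 5 9 4 3 5
Double every second digit counting from the check-digit position (so the 1st, 3rd, 5th, ... of the partial from the right).
  doubled (with −9 where >9): 4 3 8 2 7 9 6 → sum 39
  kept as-is: 8 0 8 2 5 4 5 → sum 32
Total = 39 + 32 = 71.
Check digit = (10 − (71 mod 10)) mod 10 = 9.

9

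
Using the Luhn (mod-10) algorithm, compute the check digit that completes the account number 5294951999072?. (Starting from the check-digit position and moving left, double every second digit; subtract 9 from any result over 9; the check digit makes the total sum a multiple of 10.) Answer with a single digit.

Partial digits right→left: 2 7 0 9 9 9 1 5 9 4 9 2 5
Double every second digit counting from the check-digit position (so the 1st, 3rd, 5th, ... of the partial from the right).
  doubled (with −9 where >9): 4 0 9 2 9 9 1 → sum 34
  kept as-is: 7 9 9 5 4 2 → sum 36
Total = 34 + 36 = 70.
Check digit = (10 − (70 mod 10)) mod 10 = 0.

0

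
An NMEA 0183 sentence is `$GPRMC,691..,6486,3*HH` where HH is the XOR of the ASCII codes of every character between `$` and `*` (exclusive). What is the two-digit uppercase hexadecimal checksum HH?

XOR the ASCII codes of the payload characters:
  'G' = 0x47 → acc = 0x47
  'P' = 0x50 → acc = 0x17
  'R' = 0x52 → acc = 0x45
  'M' = 0x4D → acc = 0x08
  'C' = 0x43 → acc = 0x4B
  ',' = 0x2C → acc = 0x67
  '6' = 0x36 → acc = 0x51
  '9' = 0x39 → acc = 0x68
  '1' = 0x31 → acc = 0x59
  '.' = 0x2E → acc = 0x77
  '.' = 0x2E → acc = 0x59
  ',' = 0x2C → acc = 0x75
  '6' = 0x36 → acc = 0x43
  '4' = 0x34 → acc = 0x77
  '8' = 0x38 → acc = 0x4F
  '6' = 0x36 → acc = 0x79
  ',' = 0x2C → acc = 0x55
  '3' = 0x33 → acc = 0x66
Checksum = 0x66.

66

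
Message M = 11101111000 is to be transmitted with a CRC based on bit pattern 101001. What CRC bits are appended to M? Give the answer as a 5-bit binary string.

Append 5 zeros: 1110111100000000. Divide by 101001 (XOR where the leading bit is 1):
  pos 0: 111011 XOR 101001 = 010010
  pos 1: 100101 XOR 101001 = 001100
  pos 3: 110010 XOR 101001 = 011011
  pos 4: 110110 XOR 101001 = 011111
  pos 5: 111110 XOR 101001 = 010111
  pos 6: 101110 XOR 101001 = 000111
  pos 9: 111000 XOR 101001 = 010001
  pos 10: 100010 XOR 101001 = 001011
Remainder (last 5 bits) = 01011. This is the CRC / FCS.

01011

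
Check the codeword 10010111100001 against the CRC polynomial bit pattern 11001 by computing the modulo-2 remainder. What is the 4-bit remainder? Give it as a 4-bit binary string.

0000

Modulo-2 division of 10010111100001 by 11001:
  pos 0: 10010 XOR 11001 = 01011
  pos 1: 10111 XOR 11001 = 01110
  pos 2: 11101 XOR 11001 = 00100
  pos 4: 10011 XOR 11001 = 01010
  pos 5: 10100 XOR 11001 = 01101
  pos 6: 11010 XOR 11001 = 00011
  pos 9: 11001 XOR 11001 = 00000
Remainder = 0000 (zero — the frame passes the CRC check).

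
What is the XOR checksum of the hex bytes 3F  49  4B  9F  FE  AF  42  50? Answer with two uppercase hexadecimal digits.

XOR the bytes together:
  start with 0x3F
  0x3F ⊕ 0x49 = 0x76
  0x76 ⊕ 0x4B = 0x3D
  0x3D ⊕ 0x9F = 0xA2
  0xA2 ⊕ 0xFE = 0x5C
  0x5C ⊕ 0xAF = 0xF3
  0xF3 ⊕ 0x42 = 0xB1
  0xB1 ⊕ 0x50 = 0xE1

E1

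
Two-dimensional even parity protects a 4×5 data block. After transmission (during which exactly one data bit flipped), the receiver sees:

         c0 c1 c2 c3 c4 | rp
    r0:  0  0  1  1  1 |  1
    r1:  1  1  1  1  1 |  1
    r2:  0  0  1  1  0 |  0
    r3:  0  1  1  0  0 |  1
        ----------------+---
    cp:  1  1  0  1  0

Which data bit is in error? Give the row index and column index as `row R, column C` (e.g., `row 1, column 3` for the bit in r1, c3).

Recompute each row's even parity and compare to rp:
  r0: data parity 1, sent rp 1 → ok
  r1: data parity 1, sent rp 1 → ok
  r2: data parity 0, sent rp 0 → ok
  r3: data parity 0, sent rp 1 → mismatch
Recompute each column's even parity and compare to cp:
  c0: data parity 1, sent cp 1 → ok
  c1: data parity 0, sent cp 1 → mismatch
  c2: data parity 0, sent cp 0 → ok
  c3: data parity 1, sent cp 1 → ok
  c4: data parity 0, sent cp 0 → ok
Exactly one row (r3) and one column (c1) fail → the flipped bit is at their intersection.

row 3, column 1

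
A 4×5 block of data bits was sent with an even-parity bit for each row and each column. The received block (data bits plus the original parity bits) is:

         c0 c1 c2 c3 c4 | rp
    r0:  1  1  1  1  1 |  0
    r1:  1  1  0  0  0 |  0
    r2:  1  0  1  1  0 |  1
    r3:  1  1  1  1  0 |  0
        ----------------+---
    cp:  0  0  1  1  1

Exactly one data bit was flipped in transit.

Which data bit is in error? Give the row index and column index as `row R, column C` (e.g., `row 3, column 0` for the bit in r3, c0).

row 0, column 1

Recompute each row's even parity and compare to rp:
  r0: data parity 1, sent rp 0 → mismatch
  r1: data parity 0, sent rp 0 → ok
  r2: data parity 1, sent rp 1 → ok
  r3: data parity 0, sent rp 0 → ok
Recompute each column's even parity and compare to cp:
  c0: data parity 0, sent cp 0 → ok
  c1: data parity 1, sent cp 0 → mismatch
  c2: data parity 1, sent cp 1 → ok
  c3: data parity 1, sent cp 1 → ok
  c4: data parity 1, sent cp 1 → ok
Exactly one row (r0) and one column (c1) fail → the flipped bit is at their intersection.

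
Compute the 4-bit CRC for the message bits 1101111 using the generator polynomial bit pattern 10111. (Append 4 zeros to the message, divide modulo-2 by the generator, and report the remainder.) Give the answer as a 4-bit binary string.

1111

Append 4 zeros: 11011110000. Divide by 10111 (XOR where the leading bit is 1):
  pos 0: 11011 XOR 10111 = 01100
  pos 1: 11001 XOR 10111 = 01110
  pos 2: 11101 XOR 10111 = 01010
  pos 3: 10100 XOR 10111 = 00011
  pos 6: 11000 XOR 10111 = 01111
Remainder (last 4 bits) = 1111. This is the CRC / FCS.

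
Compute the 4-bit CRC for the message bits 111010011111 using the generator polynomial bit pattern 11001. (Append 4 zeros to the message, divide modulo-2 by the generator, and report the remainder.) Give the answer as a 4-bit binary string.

0010

Append 4 zeros: 1110100111110000. Divide by 11001 (XOR where the leading bit is 1):
  pos 0: 11101 XOR 11001 = 00100
  pos 2: 10000 XOR 11001 = 01001
  pos 3: 10011 XOR 11001 = 01010
  pos 4: 10101 XOR 11001 = 01100
  pos 5: 11001 XOR 11001 = 00000
  pos 10: 11000 XOR 11001 = 00001
Remainder (last 4 bits) = 0010. This is the CRC / FCS.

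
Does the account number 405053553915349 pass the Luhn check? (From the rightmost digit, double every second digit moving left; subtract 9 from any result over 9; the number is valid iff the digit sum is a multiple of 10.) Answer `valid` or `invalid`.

valid

From the right, keep odd positions and double even positions (subtract 9 from any doubled value over 9):
  doubled (positions 2,4,...): 8 1 9 1 6 0 0 → sum 25
  kept (positions 1,3,...): 9 3 1 3 5 5 5 4 → sum 35
Total = 60.
60 mod 10 = 0, so the number is valid.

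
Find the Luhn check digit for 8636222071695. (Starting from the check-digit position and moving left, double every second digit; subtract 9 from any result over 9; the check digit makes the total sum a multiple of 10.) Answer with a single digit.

Partial digits right→left: 5 9 6 1 7 0 2 2 2 6 3 6 8
Double every second digit counting from the check-digit position (so the 1st, 3rd, 5th, ... of the partial from the right).
  doubled (with −9 where >9): 1 3 5 4 4 6 7 → sum 30
  kept as-is: 9 1 0 2 6 6 → sum 24
Total = 30 + 24 = 54.
Check digit = (10 − (54 mod 10)) mod 10 = 6.

6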